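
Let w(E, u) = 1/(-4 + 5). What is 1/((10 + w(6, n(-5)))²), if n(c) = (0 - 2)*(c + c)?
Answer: 1/121 ≈ 0.0082645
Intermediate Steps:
n(c) = -4*c
w(E, u) = 1 (w(E, u) = 1/1 = 1)
1/((10 + w(6, n(-5)))²) = 1/((10 + 1)²) = 1/(11²) = 1/121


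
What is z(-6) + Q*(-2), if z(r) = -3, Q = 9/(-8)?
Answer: -¾ ≈ -0.75000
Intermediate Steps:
Q = -9/8 (Q = 9*(-⅛) = -9/8 ≈ -1.1250)
z(-6) + Q*(-2) = -3 - 9/8*(-2) = -3 + 9/4 = -¾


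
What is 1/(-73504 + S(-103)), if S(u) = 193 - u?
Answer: -1/73208 ≈ -1.3660e-5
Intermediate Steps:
1/(-73504 + S(-103)) = 1/(-73504 + (193 - 1*(-103))) = 1/(-73504 + (193 + 103)) = 1/(-73504 + 296) = 1/(-73208) = -1/73208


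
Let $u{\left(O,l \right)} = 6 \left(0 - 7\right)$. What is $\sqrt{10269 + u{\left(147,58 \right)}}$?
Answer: $\sqrt{10227} \approx 101.13$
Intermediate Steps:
$u{\left(O,l \right)} = -42$ ($u{\left(O,l \right)} = 6 \left(-7\right) = -42$)
$\sqrt{10269 + u{\left(147,58 \right)}} = \sqrt{10269 - 42} = \sqrt{10227}$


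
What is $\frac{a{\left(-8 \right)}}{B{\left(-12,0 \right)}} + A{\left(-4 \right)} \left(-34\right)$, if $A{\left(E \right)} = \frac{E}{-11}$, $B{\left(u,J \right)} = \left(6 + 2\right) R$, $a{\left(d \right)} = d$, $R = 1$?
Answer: $- \frac{147}{11} \approx -13.364$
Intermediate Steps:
$B{\left(u,J \right)} = 8$ ($B{\left(u,J \right)} = \left(6 + 2\right) 1 = 8 \cdot 1 = 8$)
$A{\left(E \right)} = - \frac{E}{11}$ ($A{\left(E \right)} = E \left(- \frac{1}{11}\right) = - \frac{E}{11}$)
$\frac{a{\left(-8 \right)}}{B{\left(-12,0 \right)}} + A{\left(-4 \right)} \left(-34\right) = - \frac{8}{8} + \left(- \frac{1}{11}\right) \left(-4\right) \left(-34\right) = \left(-8\right) \frac{1}{8} + \frac{4}{11} \left(-34\right) = -1 - \frac{136}{11} = - \frac{147}{11}$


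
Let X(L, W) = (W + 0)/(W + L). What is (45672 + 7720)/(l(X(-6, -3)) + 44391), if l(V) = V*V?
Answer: 30033/24970 ≈ 1.2028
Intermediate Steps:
X(L, W) = W/(L + W)
l(V) = V²
(45672 + 7720)/(l(X(-6, -3)) + 44391) = (45672 + 7720)/((-3/(-6 - 3))² + 44391) = 53392/((-3/(-9))² + 44391) = 53392/((-3*(-⅑))² + 44391) = 53392/((⅓)² + 44391) = 53392/(⅑ + 44391) = 53392/(399520/9) = 53392*(9/399520) = 30033/24970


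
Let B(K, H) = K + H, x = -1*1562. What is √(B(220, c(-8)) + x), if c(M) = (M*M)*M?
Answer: 3*I*√206 ≈ 43.058*I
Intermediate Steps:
x = -1562
c(M) = M³ (c(M) = M²*M = M³)
B(K, H) = H + K
√(B(220, c(-8)) + x) = √(((-8)³ + 220) - 1562) = √((-512 + 220) - 1562) = √(-292 - 1562) = √(-1854) = 3*I*√206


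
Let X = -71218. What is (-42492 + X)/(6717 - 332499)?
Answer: 56855/162891 ≈ 0.34904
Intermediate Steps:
(-42492 + X)/(6717 - 332499) = (-42492 - 71218)/(6717 - 332499) = -113710/(-325782) = -113710*(-1/325782) = 56855/162891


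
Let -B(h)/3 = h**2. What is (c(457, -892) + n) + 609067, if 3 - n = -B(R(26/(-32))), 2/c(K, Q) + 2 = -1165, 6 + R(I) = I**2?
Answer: 46575443032579/76480512 ≈ 6.0898e+5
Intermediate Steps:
R(I) = -6 + I**2
B(h) = -3*h**2
c(K, Q) = -2/1167 (c(K, Q) = 2/(-2 - 1165) = 2/(-1167) = 2*(-1/1167) = -2/1167)
n = -5409459/65536 (n = 3 - (-1)*(-3*(-6 + (26/(-32))**2)**2) = 3 - (-1)*(-3*(-6 + (26*(-1/32))**2)**2) = 3 - (-1)*(-3*(-6 + (-13/16)**2)**2) = 3 - (-1)*(-3*(-6 + 169/256)**2) = 3 - (-1)*(-3*(-1367/256)**2) = 3 - (-1)*(-3*1868689/65536) = 3 - (-1)*(-5606067)/65536 = 3 - 1*5606067/65536 = 3 - 5606067/65536 = -5409459/65536 ≈ -82.542)
(c(457, -892) + n) + 609067 = (-2/1167 - 5409459/65536) + 609067 = -6312969725/76480512 + 609067 = 46575443032579/76480512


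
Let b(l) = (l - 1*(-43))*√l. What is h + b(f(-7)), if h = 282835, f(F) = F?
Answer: 282835 + 36*I*√7 ≈ 2.8284e+5 + 95.247*I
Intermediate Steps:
b(l) = √l*(43 + l) (b(l) = (l + 43)*√l = (43 + l)*√l = √l*(43 + l))
h + b(f(-7)) = 282835 + √(-7)*(43 - 7) = 282835 + (I*√7)*36 = 282835 + 36*I*√7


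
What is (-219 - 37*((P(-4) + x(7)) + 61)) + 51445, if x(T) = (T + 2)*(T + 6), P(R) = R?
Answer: 44788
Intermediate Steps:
x(T) = (2 + T)*(6 + T)
(-219 - 37*((P(-4) + x(7)) + 61)) + 51445 = (-219 - 37*((-4 + (12 + 7² + 8*7)) + 61)) + 51445 = (-219 - 37*((-4 + (12 + 49 + 56)) + 61)) + 51445 = (-219 - 37*((-4 + 117) + 61)) + 51445 = (-219 - 37*(113 + 61)) + 51445 = (-219 - 37*174) + 51445 = (-219 - 6438) + 51445 = -6657 + 51445 = 44788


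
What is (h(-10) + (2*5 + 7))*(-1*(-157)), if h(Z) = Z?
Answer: 1099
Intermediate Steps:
(h(-10) + (2*5 + 7))*(-1*(-157)) = (-10 + (2*5 + 7))*(-1*(-157)) = (-10 + (10 + 7))*157 = (-10 + 17)*157 = 7*157 = 1099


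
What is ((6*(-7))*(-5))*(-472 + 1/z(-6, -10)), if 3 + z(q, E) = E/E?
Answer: -99225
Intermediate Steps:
z(q, E) = -2 (z(q, E) = -3 + E/E = -3 + 1 = -2)
((6*(-7))*(-5))*(-472 + 1/z(-6, -10)) = ((6*(-7))*(-5))*(-472 + 1/(-2)) = (-42*(-5))*(-472 - 1/2) = 210*(-945/2) = -99225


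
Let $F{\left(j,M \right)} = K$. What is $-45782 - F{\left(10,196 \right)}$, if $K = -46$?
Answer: $-45736$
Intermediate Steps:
$F{\left(j,M \right)} = -46$
$-45782 - F{\left(10,196 \right)} = -45782 - -46 = -45782 + 46 = -45736$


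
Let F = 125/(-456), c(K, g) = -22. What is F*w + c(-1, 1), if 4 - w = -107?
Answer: -7969/152 ≈ -52.428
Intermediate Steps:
F = -125/456 (F = 125*(-1/456) = -125/456 ≈ -0.27412)
w = 111 (w = 4 - 1*(-107) = 4 + 107 = 111)
F*w + c(-1, 1) = -125/456*111 - 22 = -4625/152 - 22 = -7969/152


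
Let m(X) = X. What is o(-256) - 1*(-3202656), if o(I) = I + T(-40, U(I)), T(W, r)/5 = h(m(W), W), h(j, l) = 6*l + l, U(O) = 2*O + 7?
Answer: 3201000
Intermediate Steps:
U(O) = 7 + 2*O
h(j, l) = 7*l
T(W, r) = 35*W (T(W, r) = 5*(7*W) = 35*W)
o(I) = -1400 + I (o(I) = I + 35*(-40) = I - 1400 = -1400 + I)
o(-256) - 1*(-3202656) = (-1400 - 256) - 1*(-3202656) = -1656 + 3202656 = 3201000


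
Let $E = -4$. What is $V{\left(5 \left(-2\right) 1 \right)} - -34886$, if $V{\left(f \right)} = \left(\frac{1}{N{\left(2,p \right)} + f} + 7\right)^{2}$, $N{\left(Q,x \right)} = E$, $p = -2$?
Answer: $\frac{6847065}{196} \approx 34934.0$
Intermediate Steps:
$N{\left(Q,x \right)} = -4$
$V{\left(f \right)} = \left(7 + \frac{1}{-4 + f}\right)^{2}$ ($V{\left(f \right)} = \left(\frac{1}{-4 + f} + 7\right)^{2} = \left(7 + \frac{1}{-4 + f}\right)^{2}$)
$V{\left(5 \left(-2\right) 1 \right)} - -34886 = \frac{\left(-27 + 7 \cdot 5 \left(-2\right) 1\right)^{2}}{\left(-4 + 5 \left(-2\right) 1\right)^{2}} - -34886 = \frac{\left(-27 + 7 \left(\left(-10\right) 1\right)\right)^{2}}{\left(-4 - 10\right)^{2}} + 34886 = \frac{\left(-27 + 7 \left(-10\right)\right)^{2}}{\left(-4 - 10\right)^{2}} + 34886 = \frac{\left(-27 - 70\right)^{2}}{196} + 34886 = \left(-97\right)^{2} \cdot \frac{1}{196} + 34886 = 9409 \cdot \frac{1}{196} + 34886 = \frac{9409}{196} + 34886 = \frac{6847065}{196}$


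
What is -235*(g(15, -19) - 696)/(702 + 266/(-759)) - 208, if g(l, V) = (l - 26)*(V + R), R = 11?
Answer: -290612/66569 ≈ -4.3656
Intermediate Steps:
g(l, V) = (-26 + l)*(11 + V) (g(l, V) = (l - 26)*(V + 11) = (-26 + l)*(11 + V))
-235*(g(15, -19) - 696)/(702 + 266/(-759)) - 208 = -235*((-286 - 26*(-19) + 11*15 - 19*15) - 696)/(702 + 266/(-759)) - 208 = -235*((-286 + 494 + 165 - 285) - 696)/(702 + 266*(-1/759)) - 208 = -235*(88 - 696)/(702 - 266/759) - 208 = -(-142880)/532552/759 - 208 = -(-142880)*759/532552 - 208 = -235*(-57684/66569) - 208 = 13555740/66569 - 208 = -290612/66569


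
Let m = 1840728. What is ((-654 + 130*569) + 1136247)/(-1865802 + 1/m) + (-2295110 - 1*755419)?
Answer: -10476842692811691159/3434433983855 ≈ -3.0505e+6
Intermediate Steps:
((-654 + 130*569) + 1136247)/(-1865802 + 1/m) + (-2295110 - 1*755419) = ((-654 + 130*569) + 1136247)/(-1865802 + 1/1840728) + (-2295110 - 1*755419) = ((-654 + 73970) + 1136247)/(-1865802 + 1/1840728) + (-2295110 - 755419) = (73316 + 1136247)/(-3434433983855/1840728) - 3050529 = 1209563*(-1840728/3434433983855) - 3050529 = -2226476481864/3434433983855 - 3050529 = -10476842692811691159/3434433983855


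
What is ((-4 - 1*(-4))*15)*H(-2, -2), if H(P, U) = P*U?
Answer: 0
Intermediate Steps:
((-4 - 1*(-4))*15)*H(-2, -2) = ((-4 - 1*(-4))*15)*(-2*(-2)) = ((-4 + 4)*15)*4 = (0*15)*4 = 0*4 = 0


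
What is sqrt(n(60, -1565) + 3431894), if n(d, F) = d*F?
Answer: sqrt(3337994) ≈ 1827.0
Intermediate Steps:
n(d, F) = F*d
sqrt(n(60, -1565) + 3431894) = sqrt(-1565*60 + 3431894) = sqrt(-93900 + 3431894) = sqrt(3337994)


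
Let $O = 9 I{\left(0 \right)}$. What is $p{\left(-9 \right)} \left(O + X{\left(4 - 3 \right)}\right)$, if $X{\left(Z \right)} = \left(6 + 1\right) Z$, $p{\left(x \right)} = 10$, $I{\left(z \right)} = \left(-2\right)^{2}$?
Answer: $430$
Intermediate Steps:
$I{\left(z \right)} = 4$
$O = 36$ ($O = 9 \cdot 4 = 36$)
$X{\left(Z \right)} = 7 Z$
$p{\left(-9 \right)} \left(O + X{\left(4 - 3 \right)}\right) = 10 \left(36 + 7 \left(4 - 3\right)\right) = 10 \left(36 + 7 \cdot 1\right) = 10 \left(36 + 7\right) = 10 \cdot 43 = 430$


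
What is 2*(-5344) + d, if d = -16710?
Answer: -27398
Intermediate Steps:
2*(-5344) + d = 2*(-5344) - 16710 = -10688 - 16710 = -27398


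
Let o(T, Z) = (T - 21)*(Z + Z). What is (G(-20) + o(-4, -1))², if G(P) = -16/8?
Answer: 2304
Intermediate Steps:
o(T, Z) = 2*Z*(-21 + T) (o(T, Z) = (-21 + T)*(2*Z) = 2*Z*(-21 + T))
G(P) = -2 (G(P) = -16*⅛ = -2)
(G(-20) + o(-4, -1))² = (-2 + 2*(-1)*(-21 - 4))² = (-2 + 2*(-1)*(-25))² = (-2 + 50)² = 48² = 2304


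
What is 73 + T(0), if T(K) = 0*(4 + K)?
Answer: 73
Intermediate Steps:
T(K) = 0
73 + T(0) = 73 + 0 = 73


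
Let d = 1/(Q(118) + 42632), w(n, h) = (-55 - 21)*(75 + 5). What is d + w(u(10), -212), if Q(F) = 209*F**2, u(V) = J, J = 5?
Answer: -17952707839/2952748 ≈ -6080.0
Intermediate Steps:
u(V) = 5
w(n, h) = -6080 (w(n, h) = -76*80 = -6080)
d = 1/2952748 (d = 1/(209*118**2 + 42632) = 1/(209*13924 + 42632) = 1/(2910116 + 42632) = 1/2952748 ≈ 3.3867e-7)
d + w(u(10), -212) = 1/2952748 - 6080 = -17952707839/2952748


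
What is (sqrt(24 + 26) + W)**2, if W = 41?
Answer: 1731 + 410*sqrt(2) ≈ 2310.8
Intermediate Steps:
(sqrt(24 + 26) + W)**2 = (sqrt(24 + 26) + 41)**2 = (sqrt(50) + 41)**2 = (5*sqrt(2) + 41)**2 = (41 + 5*sqrt(2))**2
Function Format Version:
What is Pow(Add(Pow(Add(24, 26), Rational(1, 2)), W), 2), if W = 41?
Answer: Add(1731, Mul(410, Pow(2, Rational(1, 2)))) ≈ 2310.8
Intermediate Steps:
Pow(Add(Pow(Add(24, 26), Rational(1, 2)), W), 2) = Pow(Add(Pow(Add(24, 26), Rational(1, 2)), 41), 2) = Pow(Add(Pow(50, Rational(1, 2)), 41), 2) = Pow(Add(Mul(5, Pow(2, Rational(1, 2))), 41), 2) = Pow(Add(41, Mul(5, Pow(2, Rational(1, 2)))), 2)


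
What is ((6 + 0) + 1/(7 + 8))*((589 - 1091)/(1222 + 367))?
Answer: -6526/3405 ≈ -1.9166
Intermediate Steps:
((6 + 0) + 1/(7 + 8))*((589 - 1091)/(1222 + 367)) = (6 + 1/15)*(-502/1589) = (6 + 1/15)*(-502*1/1589) = (91/15)*(-502/1589) = -6526/3405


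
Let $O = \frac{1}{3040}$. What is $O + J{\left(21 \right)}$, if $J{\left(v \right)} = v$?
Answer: $\frac{63841}{3040} \approx 21.0$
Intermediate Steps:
$O = \frac{1}{3040} \approx 0.00032895$
$O + J{\left(21 \right)} = \frac{1}{3040} + 21 = \frac{63841}{3040}$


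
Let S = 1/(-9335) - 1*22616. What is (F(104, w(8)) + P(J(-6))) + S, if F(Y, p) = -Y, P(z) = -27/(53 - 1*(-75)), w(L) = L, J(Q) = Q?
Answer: -27147925773/1194880 ≈ -22720.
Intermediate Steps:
P(z) = -27/128 (P(z) = -27/(53 + 75) = -27/128)
S = -211120361/9335 (S = -1/9335 - 22616 = -211120361/9335 ≈ -22616.)
(F(104, w(8)) + P(J(-6))) + S = (-1*104 - 27/128) - 211120361/9335 = (-104 - 27/128) - 211120361/9335 = -13339/128 - 211120361/9335 = -27147925773/1194880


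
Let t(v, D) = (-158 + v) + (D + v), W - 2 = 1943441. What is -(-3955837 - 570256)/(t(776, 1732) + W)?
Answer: 4526093/1946569 ≈ 2.3252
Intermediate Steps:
W = 1943443 (W = 2 + 1943441 = 1943443)
t(v, D) = -158 + D + 2*v
-(-3955837 - 570256)/(t(776, 1732) + W) = -(-3955837 - 570256)/((-158 + 1732 + 2*776) + 1943443) = -(-4526093)/((-158 + 1732 + 1552) + 1943443) = -(-4526093)/(3126 + 1943443) = -(-4526093)/1946569 = -1*(-4526093/1946569) = 4526093/1946569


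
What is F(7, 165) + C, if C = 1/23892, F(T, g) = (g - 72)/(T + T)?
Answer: 1110985/167244 ≈ 6.6429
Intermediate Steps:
F(T, g) = (-72 + g)/(2*T) (F(T, g) = (-72 + g)/((2*T)) = (-72 + g)*(1/(2*T)) = (-72 + g)/(2*T))
C = 1/23892 ≈ 4.1855e-5
F(7, 165) + C = (1/2)*(-72 + 165)/7 + 1/23892 = (1/2)*(1/7)*93 + 1/23892 = 93/14 + 1/23892 = 1110985/167244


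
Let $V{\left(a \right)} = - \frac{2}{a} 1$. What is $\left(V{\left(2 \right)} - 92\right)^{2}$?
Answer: $8649$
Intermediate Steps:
$V{\left(a \right)} = - \frac{2}{a}$
$\left(V{\left(2 \right)} - 92\right)^{2} = \left(- \frac{2}{2} - 92\right)^{2} = \left(\left(-2\right) \frac{1}{2} - 92\right)^{2} = \left(-1 - 92\right)^{2} = \left(-93\right)^{2} = 8649$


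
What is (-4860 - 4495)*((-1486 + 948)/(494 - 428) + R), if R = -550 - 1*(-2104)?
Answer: -477226615/33 ≈ -1.4461e+7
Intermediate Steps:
R = 1554 (R = -550 + 2104 = 1554)
(-4860 - 4495)*((-1486 + 948)/(494 - 428) + R) = (-4860 - 4495)*((-1486 + 948)/(494 - 428) + 1554) = -9355*(-538/66 + 1554) = -9355*(-538*1/66 + 1554) = -9355*(-269/33 + 1554) = -9355*51013/33 = -477226615/33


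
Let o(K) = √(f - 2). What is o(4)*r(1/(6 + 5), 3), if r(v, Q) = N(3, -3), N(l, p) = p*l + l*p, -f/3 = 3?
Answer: -18*I*√11 ≈ -59.699*I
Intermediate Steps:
f = -9 (f = -3*3 = -9)
N(l, p) = 2*l*p (N(l, p) = l*p + l*p = 2*l*p)
r(v, Q) = -18 (r(v, Q) = 2*3*(-3) = -18)
o(K) = I*√11 (o(K) = √(-9 - 2) = √(-11) = I*√11)
o(4)*r(1/(6 + 5), 3) = (I*√11)*(-18) = -18*I*√11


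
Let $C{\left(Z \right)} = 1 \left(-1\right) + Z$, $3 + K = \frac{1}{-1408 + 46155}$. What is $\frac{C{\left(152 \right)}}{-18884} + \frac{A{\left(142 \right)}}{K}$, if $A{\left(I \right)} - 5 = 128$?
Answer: $- \frac{28101395631}{633747040} \approx -44.342$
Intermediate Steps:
$K = - \frac{134240}{44747}$ ($K = -3 + \frac{1}{-1408 + 46155} = -3 + \frac{1}{44747} = - \frac{134240}{44747} \approx -3.0$)
$C{\left(Z \right)} = -1 + Z$
$A{\left(I \right)} = 133$ ($A{\left(I \right)} = 5 + 128 = 133$)
$\frac{C{\left(152 \right)}}{-18884} + \frac{A{\left(142 \right)}}{K} = \frac{-1 + 152}{-18884} + \frac{133}{- \frac{134240}{44747}} = 151 \left(- \frac{1}{18884}\right) + 133 \left(- \frac{44747}{134240}\right) = - \frac{151}{18884} - \frac{5951351}{134240} = - \frac{28101395631}{633747040}$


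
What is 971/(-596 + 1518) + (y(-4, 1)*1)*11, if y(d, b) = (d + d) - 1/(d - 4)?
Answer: -315589/3688 ≈ -85.572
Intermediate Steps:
y(d, b) = -1/(-4 + d) + 2*d (y(d, b) = 2*d - 1/(-4 + d) = -1/(-4 + d) + 2*d)
971/(-596 + 1518) + (y(-4, 1)*1)*11 = 971/(-596 + 1518) + (((-1 - 8*(-4) + 2*(-4)²)/(-4 - 4))*1)*11 = 971/922 + (((-1 + 32 + 2*16)/(-8))*1)*11 = (1/922)*971 + (-(-1 + 32 + 32)/8*1)*11 = 971/922 + (-⅛*63*1)*11 = 971/922 - 63/8*1*11 = 971/922 - 63/8*11 = 971/922 - 693/8 = -315589/3688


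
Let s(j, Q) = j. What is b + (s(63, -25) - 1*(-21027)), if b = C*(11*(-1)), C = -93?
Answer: 22113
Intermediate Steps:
b = 1023 (b = -1023*(-1) = -93*(-11) = 1023)
b + (s(63, -25) - 1*(-21027)) = 1023 + (63 - 1*(-21027)) = 1023 + (63 + 21027) = 1023 + 21090 = 22113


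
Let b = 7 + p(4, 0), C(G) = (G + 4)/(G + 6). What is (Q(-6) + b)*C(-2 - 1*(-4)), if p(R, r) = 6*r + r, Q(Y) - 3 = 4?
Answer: 21/2 ≈ 10.500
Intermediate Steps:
Q(Y) = 7 (Q(Y) = 3 + 4 = 7)
C(G) = (4 + G)/(6 + G)
p(R, r) = 7*r
b = 7 (b = 7 + 7*0 = 7 + 0 = 7)
(Q(-6) + b)*C(-2 - 1*(-4)) = (7 + 7)*((4 + (-2 - 1*(-4)))/(6 + (-2 - 1*(-4)))) = 14*((4 + (-2 + 4))/(6 + (-2 + 4))) = 14*((4 + 2)/(6 + 2)) = 14*(6/8) = 14*((⅛)*6) = 14*(¾) = 21/2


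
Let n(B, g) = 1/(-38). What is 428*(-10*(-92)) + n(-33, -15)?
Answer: 14962879/38 ≈ 3.9376e+5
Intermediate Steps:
n(B, g) = -1/38
428*(-10*(-92)) + n(-33, -15) = 428*(-10*(-92)) - 1/38 = 428*920 - 1/38 = 393760 - 1/38 = 14962879/38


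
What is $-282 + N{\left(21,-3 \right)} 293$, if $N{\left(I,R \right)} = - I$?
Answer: $-6435$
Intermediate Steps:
$-282 + N{\left(21,-3 \right)} 293 = -282 + \left(-1\right) 21 \cdot 293 = -282 - 6153 = -6435$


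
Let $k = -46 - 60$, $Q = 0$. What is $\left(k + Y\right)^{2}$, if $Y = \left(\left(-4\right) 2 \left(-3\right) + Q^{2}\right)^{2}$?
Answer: $220900$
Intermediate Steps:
$k = -106$ ($k = -46 - 60 = -106$)
$Y = 576$ ($Y = \left(\left(-4\right) 2 \left(-3\right) + 0^{2}\right)^{2} = \left(\left(-8\right) \left(-3\right) + 0\right)^{2} = \left(24 + 0\right)^{2} = 24^{2} = 576$)
$\left(k + Y\right)^{2} = \left(-106 + 576\right)^{2} = 470^{2} = 220900$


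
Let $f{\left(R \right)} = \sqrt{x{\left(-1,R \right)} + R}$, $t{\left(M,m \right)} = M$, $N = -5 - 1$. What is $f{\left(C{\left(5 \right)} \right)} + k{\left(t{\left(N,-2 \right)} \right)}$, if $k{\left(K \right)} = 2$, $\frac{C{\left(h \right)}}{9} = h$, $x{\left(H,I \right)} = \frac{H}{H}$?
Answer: $2 + \sqrt{46} \approx 8.7823$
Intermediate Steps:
$N = -6$
$x{\left(H,I \right)} = 1$
$C{\left(h \right)} = 9 h$
$f{\left(R \right)} = \sqrt{1 + R}$
$f{\left(C{\left(5 \right)} \right)} + k{\left(t{\left(N,-2 \right)} \right)} = \sqrt{1 + 9 \cdot 5} + 2 = \sqrt{1 + 45} + 2 = \sqrt{46} + 2 = 2 + \sqrt{46}$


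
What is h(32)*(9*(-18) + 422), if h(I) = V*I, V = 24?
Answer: 199680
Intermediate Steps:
h(I) = 24*I
h(32)*(9*(-18) + 422) = (24*32)*(9*(-18) + 422) = 768*(-162 + 422) = 768*260 = 199680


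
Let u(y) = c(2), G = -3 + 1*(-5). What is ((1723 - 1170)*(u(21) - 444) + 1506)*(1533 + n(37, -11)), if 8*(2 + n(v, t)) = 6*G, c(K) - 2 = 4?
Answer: -367079700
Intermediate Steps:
G = -8 (G = -3 - 5 = -8)
c(K) = 6 (c(K) = 2 + 4 = 6)
u(y) = 6
n(v, t) = -8 (n(v, t) = -2 + (6*(-8))/8 = -2 + (⅛)*(-48) = -2 - 6 = -8)
((1723 - 1170)*(u(21) - 444) + 1506)*(1533 + n(37, -11)) = ((1723 - 1170)*(6 - 444) + 1506)*(1533 - 8) = (553*(-438) + 1506)*1525 = (-242214 + 1506)*1525 = -240708*1525 = -367079700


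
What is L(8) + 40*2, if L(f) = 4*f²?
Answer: 336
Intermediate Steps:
L(8) + 40*2 = 4*8² + 40*2 = 4*64 + 80 = 256 + 80 = 336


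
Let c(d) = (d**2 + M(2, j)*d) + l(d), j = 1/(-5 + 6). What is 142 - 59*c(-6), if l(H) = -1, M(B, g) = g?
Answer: -1569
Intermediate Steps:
j = 1 (j = 1/1 = 1)
c(d) = -1 + d + d**2 (c(d) = (d**2 + 1*d) - 1 = (d**2 + d) - 1 = (d + d**2) - 1 = -1 + d + d**2)
142 - 59*c(-6) = 142 - 59*(-1 - 6 + (-6)**2) = 142 - 59*(-1 - 6 + 36) = 142 - 59*29 = 142 - 1711 = -1569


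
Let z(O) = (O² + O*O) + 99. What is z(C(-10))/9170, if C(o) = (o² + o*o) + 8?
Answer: 86627/9170 ≈ 9.4468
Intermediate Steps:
C(o) = 8 + 2*o² (C(o) = (o² + o²) + 8 = 2*o² + 8 = 8 + 2*o²)
z(O) = 99 + 2*O² (z(O) = (O² + O²) + 99 = 2*O² + 99 = 99 + 2*O²)
z(C(-10))/9170 = (99 + 2*(8 + 2*(-10)²)²)/9170 = (99 + 2*(8 + 2*100)²)*(1/9170) = (99 + 2*(8 + 200)²)*(1/9170) = (99 + 2*208²)*(1/9170) = (99 + 2*43264)*(1/9170) = (99 + 86528)*(1/9170) = 86627*(1/9170) = 86627/9170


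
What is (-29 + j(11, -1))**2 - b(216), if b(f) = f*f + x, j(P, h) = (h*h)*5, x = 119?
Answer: -46199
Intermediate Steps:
j(P, h) = 5*h**2 (j(P, h) = h**2*5 = 5*h**2)
b(f) = 119 + f**2 (b(f) = f*f + 119 = f**2 + 119 = 119 + f**2)
(-29 + j(11, -1))**2 - b(216) = (-29 + 5*(-1)**2)**2 - (119 + 216**2) = (-29 + 5*1)**2 - (119 + 46656) = (-29 + 5)**2 - 1*46775 = (-24)**2 - 46775 = 576 - 46775 = -46199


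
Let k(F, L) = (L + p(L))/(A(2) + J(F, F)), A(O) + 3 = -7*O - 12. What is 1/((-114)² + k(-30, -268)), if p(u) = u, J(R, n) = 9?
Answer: 5/65114 ≈ 7.6788e-5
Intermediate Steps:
A(O) = -15 - 7*O (A(O) = -3 + (-7*O - 12) = -3 + (-12 - 7*O) = -15 - 7*O)
k(F, L) = -L/10 (k(F, L) = (L + L)/((-15 - 7*2) + 9) = (2*L)/((-15 - 14) + 9) = (2*L)/(-29 + 9) = (2*L)/(-20) = (2*L)*(-1/20) = -L/10)
1/((-114)² + k(-30, -268)) = 1/((-114)² - ⅒*(-268)) = 1/(12996 + 134/5) = 1/(65114/5) = 5/65114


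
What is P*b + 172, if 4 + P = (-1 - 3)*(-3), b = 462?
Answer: 3868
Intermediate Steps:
P = 8 (P = -4 + (-1 - 3)*(-3) = -4 - 4*(-3) = -4 + 12 = 8)
P*b + 172 = 8*462 + 172 = 3696 + 172 = 3868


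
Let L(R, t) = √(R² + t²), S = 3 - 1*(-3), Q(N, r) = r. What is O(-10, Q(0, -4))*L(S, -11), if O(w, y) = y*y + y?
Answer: 12*√157 ≈ 150.36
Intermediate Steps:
S = 6 (S = 3 + 3 = 6)
O(w, y) = y + y² (O(w, y) = y² + y = y + y²)
O(-10, Q(0, -4))*L(S, -11) = (-4*(1 - 4))*√(6² + (-11)²) = (-4*(-3))*√(36 + 121) = 12*√157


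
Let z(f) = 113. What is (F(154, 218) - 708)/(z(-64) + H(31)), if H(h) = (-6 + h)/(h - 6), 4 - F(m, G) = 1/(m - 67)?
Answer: -61249/9918 ≈ -6.1755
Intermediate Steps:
F(m, G) = 4 - 1/(-67 + m) (F(m, G) = 4 - 1/(m - 67) = 4 - 1/(-67 + m))
H(h) = 1 (H(h) = (-6 + h)/(-6 + h) = 1)
(F(154, 218) - 708)/(z(-64) + H(31)) = ((-269 + 4*154)/(-67 + 154) - 708)/(113 + 1) = ((-269 + 616)/87 - 708)/114 = ((1/87)*347 - 708)*(1/114) = (347/87 - 708)*(1/114) = -61249/87*1/114 = -61249/9918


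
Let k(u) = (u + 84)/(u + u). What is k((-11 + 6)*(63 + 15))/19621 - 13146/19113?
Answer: -11176973939/16250700830 ≈ -0.68778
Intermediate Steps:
k(u) = (84 + u)/(2*u) (k(u) = (84 + u)/((2*u)) = (84 + u)*(1/(2*u)) = (84 + u)/(2*u))
k((-11 + 6)*(63 + 15))/19621 - 13146/19113 = ((84 + (-11 + 6)*(63 + 15))/(2*(((-11 + 6)*(63 + 15)))))/19621 - 13146/19113 = ((84 - 5*78)/(2*((-5*78))))*(1/19621) - 13146*1/19113 = ((1/2)*(84 - 390)/(-390))*(1/19621) - 4382/6371 = ((1/2)*(-1/390)*(-306))*(1/19621) - 4382/6371 = (51/130)*(1/19621) - 4382/6371 = 51/2550730 - 4382/6371 = -11176973939/16250700830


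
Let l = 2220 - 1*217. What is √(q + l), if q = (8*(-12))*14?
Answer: √659 ≈ 25.671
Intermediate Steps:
l = 2003 (l = 2220 - 217 = 2003)
q = -1344 (q = -96*14 = -1344)
√(q + l) = √(-1344 + 2003) = √659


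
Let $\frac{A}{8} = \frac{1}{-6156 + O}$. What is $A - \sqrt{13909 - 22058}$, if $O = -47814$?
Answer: $- \frac{4}{26985} - i \sqrt{8149} \approx -0.00014823 - 90.272 i$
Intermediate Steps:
$A = - \frac{4}{26985}$ ($A = \frac{8}{-6156 - 47814} = \frac{8}{-53970} = 8 \left(- \frac{1}{53970}\right) = - \frac{4}{26985} \approx -0.00014823$)
$A - \sqrt{13909 - 22058} = - \frac{4}{26985} - \sqrt{13909 - 22058} = - \frac{4}{26985} - \sqrt{-8149} = - \frac{4}{26985} - i \sqrt{8149}$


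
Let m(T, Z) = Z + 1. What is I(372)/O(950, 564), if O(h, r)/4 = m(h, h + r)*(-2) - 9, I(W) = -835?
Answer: 835/12156 ≈ 0.068690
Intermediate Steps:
m(T, Z) = 1 + Z
O(h, r) = -44 - 8*h - 8*r (O(h, r) = 4*((1 + (h + r))*(-2) - 9) = 4*((1 + h + r)*(-2) - 9) = 4*((-2 - 2*h - 2*r) - 9) = 4*(-11 - 2*h - 2*r) = -44 - 8*h - 8*r)
I(372)/O(950, 564) = -835/(-44 - 8*950 - 8*564) = -835/(-44 - 7600 - 4512) = -835/(-12156) = -835*(-1/12156) = 835/12156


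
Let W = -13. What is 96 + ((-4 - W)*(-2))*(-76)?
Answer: 1464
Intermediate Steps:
96 + ((-4 - W)*(-2))*(-76) = 96 + ((-4 - 1*(-13))*(-2))*(-76) = 96 + ((-4 + 13)*(-2))*(-76) = 96 + (9*(-2))*(-76) = 96 - 18*(-76) = 96 + 1368 = 1464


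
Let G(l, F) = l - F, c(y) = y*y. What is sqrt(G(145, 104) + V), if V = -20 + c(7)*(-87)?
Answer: I*sqrt(4242) ≈ 65.131*I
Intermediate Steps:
c(y) = y**2
V = -4283 (V = -20 + 7**2*(-87) = -20 + 49*(-87) = -20 - 4263 = -4283)
sqrt(G(145, 104) + V) = sqrt((145 - 1*104) - 4283) = sqrt((145 - 104) - 4283) = sqrt(41 - 4283) = sqrt(-4242) = I*sqrt(4242)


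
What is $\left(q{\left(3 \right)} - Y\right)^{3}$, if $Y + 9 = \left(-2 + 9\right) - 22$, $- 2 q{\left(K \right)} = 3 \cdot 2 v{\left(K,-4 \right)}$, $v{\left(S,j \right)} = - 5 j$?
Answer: $-46656$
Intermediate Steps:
$q{\left(K \right)} = -60$ ($q{\left(K \right)} = - \frac{3 \cdot 2 \left(\left(-5\right) \left(-4\right)\right)}{2} = - \frac{6 \cdot 20}{2} = \left(- \frac{1}{2}\right) 120 = -60$)
$Y = -24$ ($Y = -9 + \left(\left(-2 + 9\right) - 22\right) = -9 + \left(7 - 22\right) = -9 - 15 = -24$)
$\left(q{\left(3 \right)} - Y\right)^{3} = \left(-60 - -24\right)^{3} = \left(-60 + 24\right)^{3} = \left(-36\right)^{3} = -46656$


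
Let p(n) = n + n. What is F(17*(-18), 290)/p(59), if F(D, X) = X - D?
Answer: 298/59 ≈ 5.0508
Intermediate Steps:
p(n) = 2*n
F(17*(-18), 290)/p(59) = (290 - 17*(-18))/((2*59)) = (290 - 1*(-306))/118 = (290 + 306)*(1/118) = 596*(1/118) = 298/59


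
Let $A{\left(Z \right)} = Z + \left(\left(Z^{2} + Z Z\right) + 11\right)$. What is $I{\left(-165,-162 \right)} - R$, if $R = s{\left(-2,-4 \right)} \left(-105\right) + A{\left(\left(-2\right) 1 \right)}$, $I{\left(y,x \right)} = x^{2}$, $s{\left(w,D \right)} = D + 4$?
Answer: $26227$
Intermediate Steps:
$s{\left(w,D \right)} = 4 + D$
$A{\left(Z \right)} = 11 + Z + 2 Z^{2}$ ($A{\left(Z \right)} = Z + \left(\left(Z^{2} + Z^{2}\right) + 11\right) = Z + \left(2 Z^{2} + 11\right) = Z + \left(11 + 2 Z^{2}\right) = 11 + Z + 2 Z^{2}$)
$R = 17$ ($R = \left(4 - 4\right) \left(-105\right) + \left(11 - 2 + 2 \left(\left(-2\right) 1\right)^{2}\right) = 0 \left(-105\right) + \left(11 - 2 + 2 \left(-2\right)^{2}\right) = 0 + \left(11 - 2 + 2 \cdot 4\right) = 0 + \left(11 - 2 + 8\right) = 0 + 17 = 17$)
$I{\left(-165,-162 \right)} - R = \left(-162\right)^{2} - 17 = 26244 - 17 = 26227$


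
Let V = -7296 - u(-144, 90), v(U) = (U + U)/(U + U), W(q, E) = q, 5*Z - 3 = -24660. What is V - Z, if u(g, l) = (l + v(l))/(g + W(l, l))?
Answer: -637987/270 ≈ -2362.9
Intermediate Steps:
Z = -24657/5 (Z = 3/5 + (1/5)*(-24660) = 3/5 - 4932 = -24657/5 ≈ -4931.4)
v(U) = 1 (v(U) = (2*U)/((2*U)) = (2*U)*(1/(2*U)) = 1)
u(g, l) = (1 + l)/(g + l) (u(g, l) = (l + 1)/(g + l) = (1 + l)/(g + l))
V = -393893/54 (V = -7296 - (1 + 90)/(-144 + 90) = -7296 - 91/(-54) = -7296 - (-1)*91/54 = -7296 - 1*(-91/54) = -7296 + 91/54 = -393893/54 ≈ -7294.3)
V - Z = -393893/54 - 1*(-24657/5) = -393893/54 + 24657/5 = -637987/270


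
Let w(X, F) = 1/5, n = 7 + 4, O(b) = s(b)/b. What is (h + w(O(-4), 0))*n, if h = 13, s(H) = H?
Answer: 726/5 ≈ 145.20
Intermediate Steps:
O(b) = 1 (O(b) = b/b = 1)
n = 11
w(X, F) = ⅕
(h + w(O(-4), 0))*n = (13 + ⅕)*11 = (66/5)*11 = 726/5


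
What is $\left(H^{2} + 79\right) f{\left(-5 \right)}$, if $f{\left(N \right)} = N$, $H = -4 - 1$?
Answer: $-520$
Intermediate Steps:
$H = -5$ ($H = -4 - 1 = -5$)
$\left(H^{2} + 79\right) f{\left(-5 \right)} = \left(\left(-5\right)^{2} + 79\right) \left(-5\right) = \left(25 + 79\right) \left(-5\right) = 104 \left(-5\right) = -520$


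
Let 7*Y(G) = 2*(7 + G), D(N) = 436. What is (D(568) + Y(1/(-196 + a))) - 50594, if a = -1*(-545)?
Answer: -122531106/2443 ≈ -50156.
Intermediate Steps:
a = 545
Y(G) = 2 + 2*G/7 (Y(G) = (2*(7 + G))/7 = (14 + 2*G)/7 = 2 + 2*G/7)
(D(568) + Y(1/(-196 + a))) - 50594 = (436 + (2 + 2/(7*(-196 + 545)))) - 50594 = (436 + (2 + (2/7)/349)) - 50594 = (436 + (2 + (2/7)*(1/349))) - 50594 = (436 + (2 + 2/2443)) - 50594 = (436 + 4888/2443) - 50594 = 1070036/2443 - 50594 = -122531106/2443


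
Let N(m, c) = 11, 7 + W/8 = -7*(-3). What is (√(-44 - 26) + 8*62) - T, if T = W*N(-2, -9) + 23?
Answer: -759 + I*√70 ≈ -759.0 + 8.3666*I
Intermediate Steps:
W = 112 (W = -56 + 8*(-7*(-3)) = -56 + 8*21 = -56 + 168 = 112)
T = 1255 (T = 112*11 + 23 = 1232 + 23 = 1255)
(√(-44 - 26) + 8*62) - T = (√(-44 - 26) + 8*62) - 1*1255 = (√(-70) + 496) - 1255 = (I*√70 + 496) - 1255 = (496 + I*√70) - 1255 = -759 + I*√70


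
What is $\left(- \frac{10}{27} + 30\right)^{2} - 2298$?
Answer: $- \frac{1035242}{729} \approx -1420.1$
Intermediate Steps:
$\left(- \frac{10}{27} + 30\right)^{2} - 2298 = \left(\frac{800}{27}\right)^{2} - 2298 = \frac{640000}{729} - 2298 = - \frac{1035242}{729}$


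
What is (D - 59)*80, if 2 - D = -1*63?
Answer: 480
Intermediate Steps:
D = 65 (D = 2 - (-1)*63 = 2 - 1*(-63) = 2 + 63 = 65)
(D - 59)*80 = (65 - 59)*80 = 6*80 = 480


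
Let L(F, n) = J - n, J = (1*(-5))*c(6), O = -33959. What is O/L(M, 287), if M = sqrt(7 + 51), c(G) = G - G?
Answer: 33959/287 ≈ 118.32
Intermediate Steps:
c(G) = 0
M = sqrt(58) ≈ 7.6158
J = 0 (J = (1*(-5))*0 = -5*0 = 0)
L(F, n) = -n (L(F, n) = 0 - n = -n)
O/L(M, 287) = -33959/((-1*287)) = -33959/(-287) = -33959*(-1/287) = 33959/287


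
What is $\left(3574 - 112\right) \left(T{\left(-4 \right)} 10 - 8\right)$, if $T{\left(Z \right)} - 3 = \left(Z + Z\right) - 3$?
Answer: $-304656$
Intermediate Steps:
$T{\left(Z \right)} = 2 Z$ ($T{\left(Z \right)} = 3 + \left(\left(Z + Z\right) - 3\right) = 3 + \left(2 Z - 3\right) = 3 + \left(-3 + 2 Z\right) = 2 Z$)
$\left(3574 - 112\right) \left(T{\left(-4 \right)} 10 - 8\right) = \left(3574 - 112\right) \left(2 \left(-4\right) 10 - 8\right) = 3462 \left(\left(-8\right) 10 - 8\right) = 3462 \left(-80 - 8\right) = 3462 \left(-88\right) = -304656$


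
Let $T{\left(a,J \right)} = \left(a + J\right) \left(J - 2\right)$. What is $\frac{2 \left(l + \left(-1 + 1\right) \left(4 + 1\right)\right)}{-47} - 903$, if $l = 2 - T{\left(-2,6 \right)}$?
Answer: $- \frac{42413}{47} \approx -902.4$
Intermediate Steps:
$T{\left(a,J \right)} = \left(-2 + J\right) \left(J + a\right)$ ($T{\left(a,J \right)} = \left(J + a\right) \left(-2 + J\right) = \left(-2 + J\right) \left(J + a\right)$)
$l = -14$ ($l = 2 - \left(6^{2} - 12 - -4 + 6 \left(-2\right)\right) = 2 - \left(36 - 12 + 4 - 12\right) = 2 - 16 = -14$)
$\frac{2 \left(l + \left(-1 + 1\right) \left(4 + 1\right)\right)}{-47} - 903 = \frac{2 \left(-14 + \left(-1 + 1\right) \left(4 + 1\right)\right)}{-47} - 903 = 2 \left(-14 + 0 \cdot 5\right) \left(- \frac{1}{47}\right) - 903 = 2 \left(-14 + 0\right) \left(- \frac{1}{47}\right) - 903 = 2 \left(-14\right) \left(- \frac{1}{47}\right) - 903 = \left(-28\right) \left(- \frac{1}{47}\right) - 903 = \frac{28}{47} - 903 = - \frac{42413}{47}$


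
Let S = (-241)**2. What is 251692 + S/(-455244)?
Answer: 114581214767/455244 ≈ 2.5169e+5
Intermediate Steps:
S = 58081
251692 + S/(-455244) = 251692 + 58081/(-455244) = 251692 + 58081*(-1/455244) = 251692 - 58081/455244 = 114581214767/455244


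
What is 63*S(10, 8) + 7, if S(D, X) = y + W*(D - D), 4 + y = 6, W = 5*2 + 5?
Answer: 133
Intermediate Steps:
W = 15 (W = 10 + 5 = 15)
y = 2 (y = -4 + 6 = 2)
S(D, X) = 2 (S(D, X) = 2 + 15*(D - D) = 2 + 15*0 = 2 + 0 = 2)
63*S(10, 8) + 7 = 63*2 + 7 = 126 + 7 = 133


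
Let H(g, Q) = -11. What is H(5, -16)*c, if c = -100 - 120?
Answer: 2420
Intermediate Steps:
c = -220
H(5, -16)*c = -11*(-220) = 2420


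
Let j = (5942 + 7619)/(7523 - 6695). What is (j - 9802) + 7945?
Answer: -1524035/828 ≈ -1840.6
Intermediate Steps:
j = 13561/828 ≈ 16.378
(j - 9802) + 7945 = (13561/828 - 9802) + 7945 = -8102495/828 + 7945 = -1524035/828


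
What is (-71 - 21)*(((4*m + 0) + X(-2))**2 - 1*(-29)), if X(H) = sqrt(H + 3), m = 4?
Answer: -29256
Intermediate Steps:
X(H) = sqrt(3 + H)
(-71 - 21)*(((4*m + 0) + X(-2))**2 - 1*(-29)) = (-71 - 21)*(((4*4 + 0) + sqrt(3 - 2))**2 - 1*(-29)) = -92*(((16 + 0) + sqrt(1))**2 + 29) = -92*((16 + 1)**2 + 29) = -92*(17**2 + 29) = -92*(289 + 29) = -92*318 = -29256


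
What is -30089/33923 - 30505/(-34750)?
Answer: -2154327/235764850 ≈ -0.0091376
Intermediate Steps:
-30089/33923 - 30505/(-34750) = -30089*1/33923 - 30505*(-1/34750) = -30089/33923 + 6101/6950 = -2154327/235764850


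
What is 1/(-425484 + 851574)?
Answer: 1/426090 ≈ 2.3469e-6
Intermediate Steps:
1/(-425484 + 851574) = 1/426090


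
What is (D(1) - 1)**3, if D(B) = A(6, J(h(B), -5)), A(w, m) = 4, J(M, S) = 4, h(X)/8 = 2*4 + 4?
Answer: 27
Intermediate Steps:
h(X) = 96 (h(X) = 8*(2*4 + 4) = 8*(8 + 4) = 8*12 = 96)
D(B) = 4
(D(1) - 1)**3 = (4 - 1)**3 = 3**3 = 27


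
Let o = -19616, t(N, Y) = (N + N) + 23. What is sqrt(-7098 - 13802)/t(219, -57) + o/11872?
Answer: -613/371 + 10*I*sqrt(209)/461 ≈ -1.6523 + 0.3136*I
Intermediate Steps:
t(N, Y) = 23 + 2*N (t(N, Y) = 2*N + 23 = 23 + 2*N)
sqrt(-7098 - 13802)/t(219, -57) + o/11872 = sqrt(-7098 - 13802)/(23 + 2*219) - 19616/11872 = sqrt(-20900)/(23 + 438) - 19616*1/11872 = (10*I*sqrt(209))/461 - 613/371 = (10*I*sqrt(209))*(1/461) - 613/371 = 10*I*sqrt(209)/461 - 613/371 = -613/371 + 10*I*sqrt(209)/461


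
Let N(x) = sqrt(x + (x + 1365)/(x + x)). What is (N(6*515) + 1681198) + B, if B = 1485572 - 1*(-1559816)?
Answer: 4726586 + sqrt(131157831)/206 ≈ 4.7266e+6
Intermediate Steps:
N(x) = sqrt(x + (1365 + x)/(2*x)) (N(x) = sqrt(x + (1365 + x)/((2*x))) = sqrt(x + (1365 + x)*(1/(2*x))) = sqrt(x + (1365 + x)/(2*x)))
B = 3045388 (B = 1485572 + 1559816 = 3045388)
(N(6*515) + 1681198) + B = (sqrt(2 + 4*(6*515) + 2730/((6*515)))/2 + 1681198) + 3045388 = (sqrt(2 + 4*3090 + 2730/3090)/2 + 1681198) + 3045388 = (sqrt(2 + 12360 + 2730*(1/3090))/2 + 1681198) + 3045388 = (sqrt(2 + 12360 + 91/103)/2 + 1681198) + 3045388 = (sqrt(1273377/103)/2 + 1681198) + 3045388 = ((sqrt(131157831)/103)/2 + 1681198) + 3045388 = (sqrt(131157831)/206 + 1681198) + 3045388 = (1681198 + sqrt(131157831)/206) + 3045388 = 4726586 + sqrt(131157831)/206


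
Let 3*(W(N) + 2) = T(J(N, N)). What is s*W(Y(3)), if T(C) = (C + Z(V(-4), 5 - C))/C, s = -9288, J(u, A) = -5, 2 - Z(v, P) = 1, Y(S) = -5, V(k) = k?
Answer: 80496/5 ≈ 16099.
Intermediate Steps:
Z(v, P) = 1 (Z(v, P) = 2 - 1*1 = 2 - 1 = 1)
T(C) = (1 + C)/C (T(C) = (C + 1)/C = (1 + C)/C)
W(N) = -26/15 (W(N) = -2 + ((1 - 5)/(-5))/3 = -2 + (-1/5*(-4))/3 = -2 + (1/3)*(4/5) = -2 + 4/15 = -26/15)
s*W(Y(3)) = -9288*(-26/15) = 80496/5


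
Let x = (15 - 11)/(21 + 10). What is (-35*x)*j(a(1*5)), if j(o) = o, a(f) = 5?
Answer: -700/31 ≈ -22.581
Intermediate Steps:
x = 4/31 ≈ 0.12903
(-35*x)*j(a(1*5)) = -35*4/31*5 = -140/31*5 = -700/31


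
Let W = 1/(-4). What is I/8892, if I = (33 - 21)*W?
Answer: -1/2964 ≈ -0.00033738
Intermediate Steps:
W = -¼ ≈ -0.25000
I = -3 (I = (33 - 21)*(-¼) = 12*(-¼) = -3)
I/8892 = -3/8892 = -3*1/8892 = -1/2964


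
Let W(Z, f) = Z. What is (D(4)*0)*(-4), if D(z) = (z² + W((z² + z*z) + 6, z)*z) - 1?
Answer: 0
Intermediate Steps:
D(z) = -1 + z² + z*(6 + 2*z²) (D(z) = (z² + ((z² + z*z) + 6)*z) - 1 = (z² + ((z² + z²) + 6)*z) - 1 = (z² + (2*z² + 6)*z) - 1 = (z² + (6 + 2*z²)*z) - 1 = (z² + z*(6 + 2*z²)) - 1 = -1 + z² + z*(6 + 2*z²))
(D(4)*0)*(-4) = ((-1 + 4² + 2*4*(3 + 4²))*0)*(-4) = ((-1 + 16 + 2*4*(3 + 16))*0)*(-4) = ((-1 + 16 + 2*4*19)*0)*(-4) = ((-1 + 16 + 152)*0)*(-4) = (167*0)*(-4) = 0*(-4) = 0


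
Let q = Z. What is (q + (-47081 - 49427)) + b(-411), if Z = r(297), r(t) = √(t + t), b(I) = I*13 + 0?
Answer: -101851 + 3*√66 ≈ -1.0183e+5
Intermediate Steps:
b(I) = 13*I (b(I) = 13*I + 0 = 13*I)
r(t) = √2*√t (r(t) = √(2*t) = √2*√t)
Z = 3*√66 (Z = √2*√297 = √2*(3*√33) = 3*√66 ≈ 24.372)
q = 3*√66 ≈ 24.372
(q + (-47081 - 49427)) + b(-411) = (3*√66 + (-47081 - 49427)) + 13*(-411) = (3*√66 - 96508) - 5343 = (-96508 + 3*√66) - 5343 = -101851 + 3*√66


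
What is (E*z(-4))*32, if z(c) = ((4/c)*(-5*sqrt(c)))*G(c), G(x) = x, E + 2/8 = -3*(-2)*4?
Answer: -30400*I ≈ -30400.0*I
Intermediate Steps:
E = 95/4 (E = -1/4 - 3*(-2)*4 = -1/4 + 6*4 = -1/4 + 24 = 95/4 ≈ 23.750)
z(c) = -20*sqrt(c) (z(c) = ((4/c)*(-5*sqrt(c)))*c = (-20/sqrt(c))*c = -20*sqrt(c))
(E*z(-4))*32 = (95*(-40*I)/4)*32 = -950*I*32 = -30400*I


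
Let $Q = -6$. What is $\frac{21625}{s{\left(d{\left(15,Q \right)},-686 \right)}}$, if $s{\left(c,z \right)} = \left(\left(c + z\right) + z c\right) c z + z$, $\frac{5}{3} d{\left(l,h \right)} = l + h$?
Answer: $\frac{21625}{16243108} \approx 0.0013313$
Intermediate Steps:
$d{\left(l,h \right)} = \frac{3 h}{5} + \frac{3 l}{5}$ ($d{\left(l,h \right)} = \frac{3 \left(l + h\right)}{5} = \frac{3 \left(h + l\right)}{5} = \frac{3 h}{5} + \frac{3 l}{5}$)
$s{\left(c,z \right)} = z + c z \left(c + z + c z\right)$ ($s{\left(c,z \right)} = \left(\left(c + z\right) + c z\right) c z + z = \left(c + z + c z\right) c z + z = c \left(c + z + c z\right) z + z = c z \left(c + z + c z\right) + z = z + c z \left(c + z + c z\right)$)
$\frac{21625}{s{\left(d{\left(15,Q \right)},-686 \right)}} = \frac{21625}{\left(-686\right) \left(1 + \left(\frac{3}{5} \left(-6\right) + \frac{3}{5} \cdot 15\right)^{2} + \left(\frac{3}{5} \left(-6\right) + \frac{3}{5} \cdot 15\right) \left(-686\right) - 686 \left(\frac{3}{5} \left(-6\right) + \frac{3}{5} \cdot 15\right)^{2}\right)} = \frac{21625}{\left(-686\right) \left(1 + \left(- \frac{18}{5} + 9\right)^{2} + \left(- \frac{18}{5} + 9\right) \left(-686\right) - 686 \left(- \frac{18}{5} + 9\right)^{2}\right)} = \frac{21625}{\left(-686\right) \left(1 + \left(\frac{27}{5}\right)^{2} + \frac{27}{5} \left(-686\right) - 686 \left(\frac{27}{5}\right)^{2}\right)} = \frac{21625}{\left(-686\right) \left(1 + \frac{729}{25} - \frac{18522}{5} - \frac{500094}{25}\right)} = \frac{21625}{\left(-686\right) \left(-23678\right)} = \frac{21625}{16243108}$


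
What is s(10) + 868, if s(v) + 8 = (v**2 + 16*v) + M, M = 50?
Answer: 1170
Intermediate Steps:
s(v) = 42 + v**2 + 16*v (s(v) = -8 + ((v**2 + 16*v) + 50) = -8 + (50 + v**2 + 16*v) = 42 + v**2 + 16*v)
s(10) + 868 = (42 + 10**2 + 16*10) + 868 = (42 + 100 + 160) + 868 = 302 + 868 = 1170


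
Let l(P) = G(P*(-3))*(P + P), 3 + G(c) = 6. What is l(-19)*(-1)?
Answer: 114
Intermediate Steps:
G(c) = 3 (G(c) = -3 + 6 = 3)
l(P) = 6*P (l(P) = 3*(P + P) = 3*(2*P) = 6*P)
l(-19)*(-1) = (6*(-19))*(-1) = -114*(-1) = 114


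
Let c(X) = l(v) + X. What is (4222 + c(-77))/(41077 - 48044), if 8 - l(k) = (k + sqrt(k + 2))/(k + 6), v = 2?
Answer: -8305/13934 ≈ -0.59602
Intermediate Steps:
l(k) = 8 - (k + sqrt(2 + k))/(6 + k) (l(k) = 8 - (k + sqrt(k + 2))/(k + 6) = 8 - (k + sqrt(2 + k))/(6 + k))
c(X) = 15/2 + X (c(X) = (48 - sqrt(2 + 2) + 7*2)/(6 + 2) + X = (48 - sqrt(4) + 14)/8 + X = (48 - 1*2 + 14)/8 + X = (48 - 2 + 14)/8 + X = (1/8)*60 + X = 15/2 + X)
(4222 + c(-77))/(41077 - 48044) = (4222 + (15/2 - 77))/(41077 - 48044) = (4222 - 139/2)/(-6967) = (8305/2)*(-1/6967) = -8305/13934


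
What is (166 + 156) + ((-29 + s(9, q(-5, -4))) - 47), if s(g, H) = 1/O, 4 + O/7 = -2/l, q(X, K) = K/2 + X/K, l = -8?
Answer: 25826/105 ≈ 245.96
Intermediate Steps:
q(X, K) = K/2 + X/K (q(X, K) = K*(½) + X/K = K/2 + X/K)
O = -105/4 (O = -28 + 7*(-2/(-8)) = -28 + 7*(-2*(-⅛)) = -28 + 7*(¼) = -28 + 7/4 = -105/4 ≈ -26.250)
s(g, H) = -4/105 (s(g, H) = 1/(-105/4) = -4/105)
(166 + 156) + ((-29 + s(9, q(-5, -4))) - 47) = (166 + 156) + ((-29 - 4/105) - 47) = 322 + (-3049/105 - 47) = 322 - 7984/105 = 25826/105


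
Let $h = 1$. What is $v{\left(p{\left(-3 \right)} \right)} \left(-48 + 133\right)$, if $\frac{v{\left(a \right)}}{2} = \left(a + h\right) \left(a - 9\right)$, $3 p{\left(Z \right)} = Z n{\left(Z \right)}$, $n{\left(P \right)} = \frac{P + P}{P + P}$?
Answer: $0$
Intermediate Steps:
$n{\left(P \right)} = 1$ ($n{\left(P \right)} = \frac{2 P}{2 P} = 2 P \frac{1}{2 P} = 1$)
$p{\left(Z \right)} = \frac{Z}{3}$ ($p{\left(Z \right)} = \frac{Z 1}{3} = \frac{Z}{3}$)
$v{\left(a \right)} = 2 \left(1 + a\right) \left(-9 + a\right)$ ($v{\left(a \right)} = 2 \left(a + 1\right) \left(a - 9\right) = 2 \left(1 + a\right) \left(-9 + a\right)$)
$v{\left(p{\left(-3 \right)} \right)} \left(-48 + 133\right) = \left(-18 - 16 \cdot \frac{1}{3} \left(-3\right) + 2 \left(\frac{1}{3} \left(-3\right)\right)^{2}\right) \left(-48 + 133\right) = \left(-18 - -16 + 2 \left(-1\right)^{2}\right) 85 = \left(-18 + 16 + 2 \cdot 1\right) 85 = \left(-18 + 16 + 2\right) 85 = 0 \cdot 85 = 0$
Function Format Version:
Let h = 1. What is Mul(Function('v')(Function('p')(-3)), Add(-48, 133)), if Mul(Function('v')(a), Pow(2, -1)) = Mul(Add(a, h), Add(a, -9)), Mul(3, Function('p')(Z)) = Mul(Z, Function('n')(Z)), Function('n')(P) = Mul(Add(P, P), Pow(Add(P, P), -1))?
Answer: 0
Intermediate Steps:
Function('n')(P) = 1 (Function('n')(P) = Mul(Mul(2, P), Pow(Mul(2, P), -1)) = Mul(Mul(2, P), Mul(Rational(1, 2), Pow(P, -1))) = 1)
Function('p')(Z) = Mul(Rational(1, 3), Z) (Function('p')(Z) = Mul(Rational(1, 3), Mul(Z, 1)) = Mul(Rational(1, 3), Z))
Function('v')(a) = Mul(2, Add(1, a), Add(-9, a)) (Function('v')(a) = Mul(2, Mul(Add(a, 1), Add(a, -9))) = Mul(2, Mul(Add(1, a), Add(-9, a))) = Mul(2, Add(1, a), Add(-9, a)))
Mul(Function('v')(Function('p')(-3)), Add(-48, 133)) = Mul(Add(-18, Mul(-16, Mul(Rational(1, 3), -3)), Mul(2, Pow(Mul(Rational(1, 3), -3), 2))), Add(-48, 133)) = Mul(Add(-18, Mul(-16, -1), Mul(2, Pow(-1, 2))), 85) = Mul(Add(-18, 16, Mul(2, 1)), 85) = Mul(Add(-18, 16, 2), 85) = Mul(0, 85) = 0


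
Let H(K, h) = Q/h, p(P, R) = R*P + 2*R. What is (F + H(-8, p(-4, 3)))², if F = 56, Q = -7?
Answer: 117649/36 ≈ 3268.0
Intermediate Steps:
p(P, R) = 2*R + P*R (p(P, R) = P*R + 2*R = 2*R + P*R)
H(K, h) = -7/h
(F + H(-8, p(-4, 3)))² = (56 - 7*1/(3*(2 - 4)))² = (56 - 7/(3*(-2)))² = (56 - 7/(-6))² = (56 - 7*(-⅙))² = (56 + 7/6)² = (343/6)² = 117649/36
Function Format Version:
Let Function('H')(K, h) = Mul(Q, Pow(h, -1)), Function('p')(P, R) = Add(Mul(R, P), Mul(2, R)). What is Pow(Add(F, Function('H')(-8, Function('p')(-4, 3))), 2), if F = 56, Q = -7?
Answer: Rational(117649, 36) ≈ 3268.0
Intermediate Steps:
Function('p')(P, R) = Add(Mul(2, R), Mul(P, R)) (Function('p')(P, R) = Add(Mul(P, R), Mul(2, R)) = Add(Mul(2, R), Mul(P, R)))
Function('H')(K, h) = Mul(-7, Pow(h, -1))
Pow(Add(F, Function('H')(-8, Function('p')(-4, 3))), 2) = Pow(Add(56, Mul(-7, Pow(Mul(3, Add(2, -4)), -1))), 2) = Pow(Add(56, Mul(-7, Pow(Mul(3, -2), -1))), 2) = Pow(Add(56, Mul(-7, Pow(-6, -1))), 2) = Pow(Add(56, Mul(-7, Rational(-1, 6))), 2) = Pow(Add(56, Rational(7, 6)), 2) = Pow(Rational(343, 6), 2) = Rational(117649, 36)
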